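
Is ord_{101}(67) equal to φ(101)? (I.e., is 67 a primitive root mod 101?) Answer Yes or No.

φ(101) = 101 − 1 = 100 = 2^2 · 5^2.
An element g generates (Z/101Z)^× iff g^(100/q) ≢ 1 (mod 101) for each prime q ∈ {2, 5}.
67^50 ≡ 100 (mod 101)  [q = 2: ≢ 1 ✓]
67^20 ≡ 95 (mod 101)  [q = 5: ≢ 1 ✓]
All checks pass, so 67 has order 100 and is a primitive root modulo 101.

Yes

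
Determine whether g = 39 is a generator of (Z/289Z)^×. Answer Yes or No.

Yes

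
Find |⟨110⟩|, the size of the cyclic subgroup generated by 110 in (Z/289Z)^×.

The order of 110 must divide φ(289) = φ(17^2) = 17·(17−1) = 272 = 2^4 · 17.
Divisors of 272: 1, 2, 4, 8, 16, 17, 34, 68, 136, 272.
Evaluate successive powers at the divisors of 272:
110^1 ≡ 110 (mod 289)
110^2 ≡ 251 (mod 289)
110^4 ≡ 288 (mod 289)
110^8 ≡ 1 (mod 289) ✓
Hence ord(110) = 8.

8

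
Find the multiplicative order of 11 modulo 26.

By Lagrange's theorem, ord_26(11) divides φ(26) = φ(2)·φ(13) = 1·12 = 12 = 2^2 · 3.
Divisors of 12: 1, 2, 3, 4, 6, 12.
Compute 11^d (mod 26) for the divisors d until we hit 1:
11^1 ≡ 11 (mod 26)
11^2 ≡ 17 (mod 26)
11^3 ≡ 5 (mod 26)
11^4 ≡ 3 (mod 26)
11^6 ≡ 25 (mod 26)
11^12 ≡ 1 (mod 26) ✓
The smallest such exponent is 12, so the order of 11 is 12.

12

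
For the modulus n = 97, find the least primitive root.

5

φ(97) = 97 − 1 = 96 = 2^5 · 3.
g is a primitive root iff g^(96/q) ≢ 1 (mod 97) for each prime q ∈ {2, 3}.
g = 2: 2^48 ≡ 1 — hits 1, so not a primitive root.
g = 3: 3^48 ≡ 1 — hits 1, so not a primitive root.
g = 4: 4^48 ≡ 1 — hits 1, so not a primitive root.
g = 5: 5^48 ≡ 96; 5^32 ≡ 35 — none is 1, so 5 is a primitive root.
Hence the least primitive root of 97 is 5.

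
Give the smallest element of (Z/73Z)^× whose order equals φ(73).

φ(73) = 73 − 1 = 72 = 2^3 · 3^2.
g is a primitive root iff g^(72/q) ≢ 1 (mod 73) for each prime q ∈ {2, 3}.
g = 2: 2^36 ≡ 1 — hits 1, so not a primitive root.
g = 3: 3^36 ≡ 1 — hits 1, so not a primitive root.
g = 4: 4^36 ≡ 1 — hits 1, so not a primitive root.
g = 5: 5^36 ≡ 72; 5^24 ≡ 8 — none is 1, so 5 is a primitive root.
The smallest primitive root modulo 73 is 5.

5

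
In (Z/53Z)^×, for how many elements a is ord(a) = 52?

24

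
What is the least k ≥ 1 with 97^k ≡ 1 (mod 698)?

348

Since 97 ∈ (Z/698Z)^×, its order divides φ(698) = φ(2)·φ(349) = 1·348 = 348 = 2^2 · 3 · 29.
Divisors of 348: 1, 2, 3, 4, 6, 12, 29, 58, 87, 116, 174, 348.
Evaluate successive powers at the divisors of 348:
97^1 ≡ 97 (mod 698)
97^2 ≡ 335 (mod 698)
97^3 ≡ 387 (mod 698)
97^4 ≡ 545 (mod 698)
97^6 ≡ 397 (mod 698)
97^12 ≡ 559 (mod 698)
97^29 ≡ 325 (mod 698)
97^58 ≡ 227 (mod 698)
97^87 ≡ 485 (mod 698)
97^116 ≡ 575 (mod 698)
97^174 ≡ 697 (mod 698)
97^348 ≡ 1 (mod 698) ✓
Hence ord(97) = 348.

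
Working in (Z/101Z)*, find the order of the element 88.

25

ord(88) | φ(101) = 101 − 1 = 100 = 2^2 · 5^2.
Divisors of 100: 1, 2, 4, 5, 10, 20, 25, 50, 100.
Check 88^d mod 101 for each divisor in increasing order:
88^1 ≡ 88 (mod 101)
88^2 ≡ 68 (mod 101)
88^4 ≡ 79 (mod 101)
88^5 ≡ 84 (mod 101)
88^10 ≡ 87 (mod 101)
88^20 ≡ 95 (mod 101)
88^25 ≡ 1 (mod 101) ✓
Therefore the multiplicative order of 88 modulo 101 is 25.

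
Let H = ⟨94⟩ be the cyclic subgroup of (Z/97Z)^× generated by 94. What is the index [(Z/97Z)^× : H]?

ord(94) | φ(97) = 97 − 1 = 96 = 2^5 · 3.
Divisors of 96: 1, 2, 3, 4, 6, 8, 12, 16, 24, 32, 48, 96.
Check 94^d mod 97 for each divisor in increasing order:
94^1 ≡ 94
94^2 ≡ 9
94^3 ≡ 70
94^4 ≡ 81
94^6 ≡ 50
94^8 ≡ 62
94^12 ≡ 75
94^16 ≡ 61
94^24 ≡ 96
94^32 ≡ 35
94^48 ≡ 1
The order of 94 is 48, so the subgroup it generates has 48 elements.
[(Z/97Z)^× : ⟨94⟩] = 96/48 = 2.

2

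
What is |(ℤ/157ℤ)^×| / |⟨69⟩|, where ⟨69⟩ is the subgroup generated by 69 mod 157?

By Lagrange's theorem, ord_157(69) divides φ(157) = 157 − 1 = 156 = 2^2 · 3 · 13.
Divisors of 156: 1, 2, 3, 4, 6, 12, 13, 26, 39, 52, 78, 156.
Check 69^d mod 157 for each divisor in increasing order:
69^1 ≡ 69 (mod 157)
69^2 ≡ 51 (mod 157)
69^3 ≡ 65 (mod 157)
69^4 ≡ 89 (mod 157)
69^6 ≡ 143 (mod 157)
69^12 ≡ 39 (mod 157)
69^13 ≡ 22 (mod 157)
69^26 ≡ 13 (mod 157)
69^39 ≡ 129 (mod 157)
69^52 ≡ 12 (mod 157)
69^78 ≡ 156 (mod 157)
69^156 ≡ 1 (mod 157) ✓
So ord_157(69) = 156, hence |⟨69⟩| = 156.
[(Z/157Z)^× : ⟨69⟩] = 156/156 = 1.

1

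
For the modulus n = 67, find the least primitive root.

2

φ(67) = 67 − 1 = 66 = 2 · 3 · 11.
g is a primitive root iff g^(66/q) ≢ 1 (mod 67) for each prime q ∈ {2, 3, 11}.
g = 2: 2^33 ≡ 66; 2^22 ≡ 37; 2^6 ≡ 64 — none is 1, so 2 is a primitive root.
So 2 is the smallest generator of (Z/67Z)^×.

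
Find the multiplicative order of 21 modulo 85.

4

ord(21) | φ(85) = φ(5·17) = (5−1)·(17−1) = 4·16 = 64 = 2^6.
Divisors of 64: 1, 2, 4, 8, 16, 32, 64.
Check 21^d mod 85 for each divisor in increasing order:
21^1 ≡ 21 (mod 85)
21^2 ≡ 16 (mod 85)
21^4 ≡ 1 (mod 85) ✓
Hence ord(21) = 4.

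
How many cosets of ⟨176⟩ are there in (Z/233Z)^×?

By Lagrange's theorem, ord_233(176) divides φ(233) = 233 − 1 = 232 = 2^3 · 29.
Divisors of 232: 1, 2, 4, 8, 29, 58, 116, 232.
Test each divisor d:
176^1 ≡ 176 (mod 233)
176^2 ≡ 220 (mod 233)
176^4 ≡ 169 (mod 233)
176^8 ≡ 135 (mod 233)
176^29 ≡ 12 (mod 233)
176^58 ≡ 144 (mod 233)
176^116 ≡ 232 (mod 233)
176^232 ≡ 1 (mod 233) ✓
The order of 176 is 232, so the subgroup it generates has 232 elements.
Index = |(Z/233Z)^×| / |⟨176⟩| = 232 / 232 = 1.

1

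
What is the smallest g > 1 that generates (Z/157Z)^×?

5

φ(157) = 157 − 1 = 156 = 2^2 · 3 · 13.
g is a primitive root iff g^(156/q) ≢ 1 (mod 157) for each prime q ∈ {2, 3, 13}.
g = 2: 2^78 ≡ 156; 2^52 ≡ 1 — hits 1, so not a primitive root.
g = 3: 3^78 ≡ 1 — hits 1, so not a primitive root.
g = 4: 4^78 ≡ 1 — hits 1, so not a primitive root.
g = 5: 5^78 ≡ 156; 5^52 ≡ 12; 5^12 ≡ 130 — none is 1, so 5 is a primitive root.
So 5 is the smallest generator of (Z/157Z)^×.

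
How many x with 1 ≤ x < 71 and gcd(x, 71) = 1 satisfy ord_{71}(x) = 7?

6

φ(71) = 71 − 1 = 70 = 2 · 5 · 7.
In a cyclic group of order 70, there are φ(d) elements of order d for each divisor d of 70, and zero for non-divisors.
7 | 70, and φ(7) = 7 − 1 = 6.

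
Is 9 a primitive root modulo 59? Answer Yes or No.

No

φ(59) = 59 − 1 = 58 = 2 · 29.
Test 9^(58/q) mod 59 for each prime factor q of 58:
9^29 ≡ 1 (mod 59)  [q = 2: ≡ 1 ✗]
9^2 ≡ 22 (mod 59)  [q = 29: ≢ 1 ✓]
9^29 ≡ 1 shows ord(9) | 29, strictly less than φ(59); not a primitive root.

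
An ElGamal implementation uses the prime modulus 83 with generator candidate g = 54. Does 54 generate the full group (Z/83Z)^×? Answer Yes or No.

Yes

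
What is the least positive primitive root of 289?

3

φ(289) = φ(17^2) = 17·(17−1) = 272 = 2^4 · 17.
g is a primitive root iff g^(272/q) ≢ 1 (mod 289) for each prime q ∈ {2, 17}.
g = 2: 2^136 ≡ 1 — hits 1, so not a primitive root.
g = 3: 3^136 ≡ 288; 3^16 ≡ 171 — none is 1, so 3 is a primitive root.
The smallest primitive root modulo 289 is 3.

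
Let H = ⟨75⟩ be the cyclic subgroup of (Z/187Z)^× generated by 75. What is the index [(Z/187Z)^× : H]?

2

ord(75) | φ(187) = φ(11·17) = (11−1)·(17−1) = 10·16 = 160 = 2^5 · 5.
Divisors of 160: 1, 2, 4, 5, 8, 10, 16, 20, 32, 40, 80, 160.
Evaluate successive powers at the divisors of 160:
75^1 ≡ 75 (mod 187)
75^2 ≡ 15 (mod 187)
75^4 ≡ 38 (mod 187)
75^5 ≡ 45 (mod 187)
75^8 ≡ 135 (mod 187)
75^10 ≡ 155 (mod 187)
75^16 ≡ 86 (mod 187)
75^20 ≡ 89 (mod 187)
75^32 ≡ 103 (mod 187)
75^40 ≡ 67 (mod 187)
75^80 ≡ 1 (mod 187) ✓
Thus |⟨75⟩| = ord(75) = 80.
[(Z/187Z)^× : ⟨75⟩] = 160/80 = 2.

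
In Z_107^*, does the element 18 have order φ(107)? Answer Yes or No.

Yes

φ(107) = 107 − 1 = 106 = 2 · 53.
18 is a primitive root mod 107 iff 18^(φ(107)/q) ≢ 1 for every prime q | φ(107), i.e. q ∈ {2, 53}.
18^53 ≡ 106 (mod 107)  [q = 2: ≢ 1 ✓]
18^2 ≡ 3 (mod 107)  [q = 53: ≢ 1 ✓]
Every test exponent gives a nontrivial residue, hence 18 generates the full group.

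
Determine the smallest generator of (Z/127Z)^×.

φ(127) = 127 − 1 = 126 = 2 · 3^2 · 7.
Test candidates g = 2, 3, … against the prime factors q ∈ {2, 3, 7} of φ(127): g is a generator iff g^(126/q) ≢ 1 for every such q.
g = 2: 2^63 ≡ 1 — hits 1, so not a primitive root.
g = 3: 3^63 ≡ 126; 3^42 ≡ 107; 3^18 ≡ 4 — none is 1, so 3 is a primitive root.
The smallest primitive root modulo 127 is 3.

3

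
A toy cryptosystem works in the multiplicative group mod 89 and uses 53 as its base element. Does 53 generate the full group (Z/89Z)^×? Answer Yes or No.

φ(89) = 89 − 1 = 88 = 2^3 · 11.
An element g generates (Z/89Z)^× iff g^(88/q) ≢ 1 (mod 89) for each prime q ∈ {2, 11}.
53^44 ≡ 1 (mod 89)  [q = 2: ≡ 1 ✗]
53^8 ≡ 64 (mod 89)  [q = 11: ≢ 1 ✓]
The check at q = 2 fails, so 53 generates a proper subgroup.

No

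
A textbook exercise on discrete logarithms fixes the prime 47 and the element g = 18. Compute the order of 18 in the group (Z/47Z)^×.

23

The order of 18 must divide φ(47) = 47 − 1 = 46 = 2 · 23.
Divisors of 46: 1, 2, 23, 46.
Evaluate successive powers at the divisors of 46:
18^1 ≡ 18 (mod 47)
18^2 ≡ 42 (mod 47)
18^23 ≡ 1 (mod 47) ✓
Therefore the multiplicative order of 18 modulo 47 is 23.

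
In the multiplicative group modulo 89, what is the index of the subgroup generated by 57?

4

The order of 57 must divide φ(89) = 89 − 1 = 88 = 2^3 · 11.
Divisors of 88: 1, 2, 4, 8, 11, 22, 44, 88.
Test each divisor d:
57^1 ≡ 57
57^2 ≡ 45
57^4 ≡ 67
57^8 ≡ 39
57^11 ≡ 88
57^22 ≡ 1
Thus |⟨57⟩| = ord(57) = 22.
The index is φ(89) / ord(57) = 88 / 22 = 4.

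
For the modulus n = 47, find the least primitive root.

φ(47) = 47 − 1 = 46 = 2 · 23.
Test candidates g = 2, 3, … against the prime factors q ∈ {2, 23} of φ(47): g is a generator iff g^(46/q) ≢ 1 for every such q.
g = 2: 2^23 ≡ 1 — hits 1, so not a primitive root.
g = 3: 3^23 ≡ 1 — hits 1, so not a primitive root.
g = 4: 4^23 ≡ 1 — hits 1, so not a primitive root.
g = 5: 5^23 ≡ 46; 5^2 ≡ 25 — none is 1, so 5 is a primitive root.
Hence the least primitive root of 47 is 5.

5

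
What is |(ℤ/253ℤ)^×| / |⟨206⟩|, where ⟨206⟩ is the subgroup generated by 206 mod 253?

22

Since 206 ∈ (Z/253Z)^×, its order divides φ(253) = φ(11·23) = (11−1)·(23−1) = 10·22 = 220 = 2^2 · 5 · 11.
Divisors of 220: 1, 2, 4, 5, 10, 11, 20, 22, 44, 55, 110, 220.
Compute 206^d (mod 253) for the divisors d until we hit 1:
206^1 ≡ 206 (mod 253)
206^2 ≡ 185 (mod 253)
206^4 ≡ 70 (mod 253)
206^5 ≡ 252 (mod 253)
206^10 ≡ 1 (mod 253) ✓
Thus |⟨206⟩| = ord(206) = 10.
The index is φ(253) / ord(206) = 220 / 10 = 22.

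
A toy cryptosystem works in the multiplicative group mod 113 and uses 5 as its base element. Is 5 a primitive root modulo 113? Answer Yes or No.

φ(113) = 113 − 1 = 112 = 2^4 · 7.
An element g generates (Z/113Z)^× iff g^(112/q) ≢ 1 (mod 113) for each prime q ∈ {2, 7}.
5^56 ≡ 112 (mod 113)  [q = 2: ≢ 1 ✓]
5^16 ≡ 30 (mod 113)  [q = 7: ≢ 1 ✓]
None equal 1, so ord_113(5) = 112: 5 is a primitive root.

Yes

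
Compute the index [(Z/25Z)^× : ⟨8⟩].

Since 8 ∈ (Z/25Z)^×, its order divides φ(25) = φ(5^2) = 5·(5−1) = 20 = 2^2 · 5.
Divisors of 20: 1, 2, 4, 5, 10, 20.
Compute 8^d (mod 25) for the divisors d until we hit 1:
8^1 ≡ 8 (mod 25)
8^2 ≡ 14 (mod 25)
8^4 ≡ 21 (mod 25)
8^5 ≡ 18 (mod 25)
8^10 ≡ 24 (mod 25)
8^20 ≡ 1 (mod 25) ✓
So ord_25(8) = 20, hence |⟨8⟩| = 20.
Index = |(Z/25Z)^×| / |⟨8⟩| = 20 / 20 = 1.

1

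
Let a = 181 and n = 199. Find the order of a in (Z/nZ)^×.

22

The order of 181 must divide φ(199) = 199 − 1 = 198 = 2 · 3^2 · 11.
Divisors of 198: 1, 2, 3, 6, 9, 11, 18, 22, 33, 66, 99, 198.
Check 181^d mod 199 for each divisor in increasing order:
181^1 ≡ 181 (mod 199)
181^2 ≡ 125 (mod 199)
181^3 ≡ 138 (mod 199)
181^6 ≡ 139 (mod 199)
181^9 ≡ 78 (mod 199)
181^11 ≡ 198 (mod 199)
181^18 ≡ 114 (mod 199)
181^22 ≡ 1 (mod 199) ✓
Hence ord(181) = 22.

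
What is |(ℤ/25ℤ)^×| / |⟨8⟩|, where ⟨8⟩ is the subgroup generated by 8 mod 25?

1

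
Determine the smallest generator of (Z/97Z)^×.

5

φ(97) = 97 − 1 = 96 = 2^5 · 3.
g is a primitive root iff g^(96/q) ≢ 1 (mod 97) for each prime q ∈ {2, 3}.
g = 2: 2^48 ≡ 1 — hits 1, so not a primitive root.
g = 3: 3^48 ≡ 1 — hits 1, so not a primitive root.
g = 4: 4^48 ≡ 1 — hits 1, so not a primitive root.
g = 5: 5^48 ≡ 96; 5^32 ≡ 35 — none is 1, so 5 is a primitive root.
Hence the least primitive root of 97 is 5.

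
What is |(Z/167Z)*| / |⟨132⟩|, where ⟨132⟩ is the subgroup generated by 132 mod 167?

Since 132 ∈ (Z/167Z)^×, its order divides φ(167) = 167 − 1 = 166 = 2 · 83.
Divisors of 166: 1, 2, 83, 166.
Compute 132^d (mod 167) for the divisors d until we hit 1:
132^1 ≡ 132 (mod 167)
132^2 ≡ 56 (mod 167)
132^83 ≡ 1 (mod 167) ✓
The order of 132 is 83, so the subgroup it generates has 83 elements.
The index is φ(167) / ord(132) = 166 / 83 = 2.

2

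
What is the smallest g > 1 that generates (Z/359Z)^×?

7

φ(359) = 359 − 1 = 358 = 2 · 179.
Test candidates g = 2, 3, … against the prime factors q ∈ {2, 179} of φ(359): g is a generator iff g^(358/q) ≢ 1 for every such q.
g = 2: 2^179 ≡ 1 — hits 1, so not a primitive root.
g = 3: 3^179 ≡ 1 — hits 1, so not a primitive root.
g = 4: 4^179 ≡ 1 — hits 1, so not a primitive root.
g = 5: 5^179 ≡ 1 — hits 1, so not a primitive root.
g = 6: 6^179 ≡ 1 — hits 1, so not a primitive root.
g = 7: 7^179 ≡ 358; 7^2 ≡ 49 — none is 1, so 7 is a primitive root.
The smallest primitive root modulo 359 is 7.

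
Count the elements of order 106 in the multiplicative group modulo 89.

0

φ(89) = 89 − 1 = 88 = 2^3 · 11.
Since (Z/89Z)^× is cyclic of order 88, the number of elements of order d is φ(d) when d | 88 and 0 otherwise.
Since 106 ∤ 88, the count is 0.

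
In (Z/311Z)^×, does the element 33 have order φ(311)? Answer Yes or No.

φ(311) = 311 − 1 = 310 = 2 · 5 · 31.
It suffices to check that the order of 33 is not a proper divisor of 310: compute 33^(310/q) for q ∈ {2, 5, 31}.
33^155 ≡ 310 (mod 311)  [q = 2: ≢ 1 ✓]
33^62 ≡ 216 (mod 311)  [q = 5: ≢ 1 ✓]
33^10 ≡ 243 (mod 311)  [q = 31: ≢ 1 ✓]
All checks pass, so 33 has order 310 and is a primitive root modulo 311.

Yes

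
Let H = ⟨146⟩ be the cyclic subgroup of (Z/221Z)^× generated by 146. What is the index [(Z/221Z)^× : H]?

4

The order of 146 must divide φ(221) = φ(13·17) = (13−1)·(17−1) = 12·16 = 192 = 2^6 · 3.
Divisors of 192: 1, 2, 3, 4, 6, 8, 12, 16, 24, 32, 48, 64, 96, 192.
Compute 146^d (mod 221) for the divisors d until we hit 1:
146^1 ≡ 146
146^2 ≡ 100
146^3 ≡ 14
146^4 ≡ 55
146^6 ≡ 196
146^8 ≡ 152
146^12 ≡ 183
146^16 ≡ 120
146^24 ≡ 118
146^32 ≡ 35
146^48 ≡ 1
So ord_221(146) = 48, hence |⟨146⟩| = 48.
The index is φ(221) / ord(146) = 192 / 48 = 4.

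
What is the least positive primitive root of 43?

3

φ(43) = 43 − 1 = 42 = 2 · 3 · 7.
Test candidates g = 2, 3, … against the prime factors q ∈ {2, 3, 7} of φ(43): g is a generator iff g^(42/q) ≢ 1 for every such q.
g = 2: 2^21 ≡ 42; 2^14 ≡ 1 — hits 1, so not a primitive root.
g = 3: 3^21 ≡ 42; 3^14 ≡ 36; 3^6 ≡ 41 — none is 1, so 3 is a primitive root.
Hence the least primitive root of 43 is 3.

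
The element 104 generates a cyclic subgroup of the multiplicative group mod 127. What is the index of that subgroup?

ord(104) | φ(127) = 127 − 1 = 126 = 2 · 3^2 · 7.
Divisors of 126: 1, 2, 3, 6, 7, 9, 14, 18, 21, 42, 63, 126.
Compute 104^d (mod 127) for the divisors d until we hit 1:
104^1 ≡ 104 (mod 127)
104^2 ≡ 21 (mod 127)
104^3 ≡ 25 (mod 127)
104^6 ≡ 117 (mod 127)
104^7 ≡ 103 (mod 127)
104^9 ≡ 4 (mod 127)
104^14 ≡ 68 (mod 127)
104^18 ≡ 16 (mod 127)
104^21 ≡ 19 (mod 127)
104^42 ≡ 107 (mod 127)
104^63 ≡ 1 (mod 127) ✓
Thus |⟨104⟩| = ord(104) = 63.
[(Z/127Z)^× : ⟨104⟩] = 126/63 = 2.

2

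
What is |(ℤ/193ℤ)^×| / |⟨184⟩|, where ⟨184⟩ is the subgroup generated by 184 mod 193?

ord(184) | φ(193) = 193 − 1 = 192 = 2^6 · 3.
Divisors of 192: 1, 2, 3, 4, 6, 8, 12, 16, 24, 32, 48, 64, 96, 192.
Test each divisor d:
184^1 ≡ 184 (mod 193)
184^2 ≡ 81 (mod 193)
184^3 ≡ 43 (mod 193)
184^4 ≡ 192 (mod 193)
184^6 ≡ 112 (mod 193)
184^8 ≡ 1 (mod 193) ✓
So ord_193(184) = 8, hence |⟨184⟩| = 8.
Index = |(Z/193Z)^×| / |⟨184⟩| = 192 / 8 = 24.

24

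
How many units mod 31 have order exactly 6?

φ(31) = 31 − 1 = 30 = 2 · 3 · 5.
(Z/31Z)^× is cyclic (|G| = 30); a cyclic group of order m has exactly φ(d) elements of each order d | m, and none otherwise.
6 = 2 · 3 divides 30, and φ(6) = 2.

2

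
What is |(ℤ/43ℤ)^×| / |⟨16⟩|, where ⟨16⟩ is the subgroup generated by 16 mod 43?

6

The order of 16 must divide φ(43) = 43 − 1 = 42 = 2 · 3 · 7.
Divisors of 42: 1, 2, 3, 6, 7, 14, 21, 42.
Compute 16^d (mod 43) for the divisors d until we hit 1:
16^1 ≡ 16 (mod 43)
16^2 ≡ 41 (mod 43)
16^3 ≡ 11 (mod 43)
16^6 ≡ 35 (mod 43)
16^7 ≡ 1 (mod 43) ✓
The order of 16 is 7, so the subgroup it generates has 7 elements.
The index is φ(43) / ord(16) = 42 / 7 = 6.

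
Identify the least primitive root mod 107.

2

φ(107) = 107 − 1 = 106 = 2 · 53.
g is a primitive root iff g^(106/q) ≢ 1 (mod 107) for each prime q ∈ {2, 53}.
g = 2: 2^53 ≡ 106; 2^2 ≡ 4 — none is 1, so 2 is a primitive root.
So 2 is the smallest generator of (Z/107Z)^×.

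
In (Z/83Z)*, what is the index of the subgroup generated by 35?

1

ord(35) | φ(83) = 83 − 1 = 82 = 2 · 41.
Divisors of 82: 1, 2, 41, 82.
Check 35^d mod 83 for each divisor in increasing order:
35^1 ≡ 35
35^2 ≡ 63
35^41 ≡ 82
35^82 ≡ 1
So ord_83(35) = 82, hence |⟨35⟩| = 82.
The index is φ(83) / ord(35) = 82 / 82 = 1.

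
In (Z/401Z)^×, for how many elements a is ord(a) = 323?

0

φ(401) = 401 − 1 = 400 = 2^4 · 5^2.
In a cyclic group of order 400, there are φ(d) elements of order d for each divisor d of 400, and zero for non-divisors.
Since 323 ∤ 400, the count is 0.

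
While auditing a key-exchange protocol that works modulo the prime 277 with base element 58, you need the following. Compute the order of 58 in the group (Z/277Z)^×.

276

ord(58) | φ(277) = 277 − 1 = 276 = 2^2 · 3 · 23.
Divisors of 276: 1, 2, 3, 4, 6, 12, 23, 46, 69, 92, 138, 276.
Compute 58^d (mod 277) for the divisors d until we hit 1:
58^1 ≡ 58 (mod 277)
58^2 ≡ 40 (mod 277)
58^3 ≡ 104 (mod 277)
58^4 ≡ 215 (mod 277)
58^6 ≡ 13 (mod 277)
58^12 ≡ 169 (mod 277)
58^23 ≡ 182 (mod 277)
58^46 ≡ 161 (mod 277)
58^69 ≡ 217 (mod 277)
58^92 ≡ 160 (mod 277)
58^138 ≡ 276 (mod 277)
58^276 ≡ 1 (mod 277) ✓
So ord_277(58) = 276.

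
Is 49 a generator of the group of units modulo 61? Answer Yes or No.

No

φ(61) = 61 − 1 = 60 = 2^2 · 3 · 5.
An element g generates (Z/61Z)^× iff g^(60/q) ≢ 1 (mod 61) for each prime q ∈ {2, 3, 5}.
49^30 ≡ 1 (mod 61)  [q = 2: ≡ 1 ✗]
49^20 ≡ 13 (mod 61)  [q = 3: ≢ 1 ✓]
49^12 ≡ 58 (mod 61)  [q = 5: ≢ 1 ✓]
Since 49^30 ≡ 1, the order of 49 divides 30 < 60, so 49 is not a primitive root.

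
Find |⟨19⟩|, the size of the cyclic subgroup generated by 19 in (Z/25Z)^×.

Since 19 ∈ (Z/25Z)^×, its order divides φ(25) = φ(5^2) = 5·(5−1) = 20 = 2^2 · 5.
Divisors of 20: 1, 2, 4, 5, 10, 20.
Test each divisor d:
19^1 ≡ 19
19^2 ≡ 11
19^4 ≡ 21
19^5 ≡ 24
19^10 ≡ 1
So ord_25(19) = 10.

10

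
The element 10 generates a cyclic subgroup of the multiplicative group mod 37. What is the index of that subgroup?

12

The order of 10 must divide φ(37) = 37 − 1 = 36 = 2^2 · 3^2.
Divisors of 36: 1, 2, 3, 4, 6, 9, 12, 18, 36.
Compute 10^d (mod 37) for the divisors d until we hit 1:
10^1 ≡ 10
10^2 ≡ 26
10^3 ≡ 1
The order of 10 is 3, so the subgroup it generates has 3 elements.
[(Z/37Z)^× : ⟨10⟩] = 36/3 = 12.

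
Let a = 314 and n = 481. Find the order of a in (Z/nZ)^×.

36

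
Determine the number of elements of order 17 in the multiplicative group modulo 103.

φ(103) = 103 − 1 = 102 = 2 · 3 · 17.
(Z/103Z)^× is cyclic (|G| = 102); a cyclic group of order m has exactly φ(d) elements of each order d | m, and none otherwise.
17 | 102, and φ(17) = 17 − 1 = 16.

16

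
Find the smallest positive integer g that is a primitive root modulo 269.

2

φ(269) = 269 − 1 = 268 = 2^2 · 67.
Test candidates g = 2, 3, … against the prime factors q ∈ {2, 67} of φ(269): g is a generator iff g^(268/q) ≢ 1 for every such q.
g = 2: 2^134 ≡ 268; 2^4 ≡ 16 — none is 1, so 2 is a primitive root.
Hence the least primitive root of 269 is 2.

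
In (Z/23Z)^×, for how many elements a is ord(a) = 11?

10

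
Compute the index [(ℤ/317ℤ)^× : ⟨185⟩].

1

Since 185 ∈ (Z/317Z)^×, its order divides φ(317) = 317 − 1 = 316 = 2^2 · 79.
Divisors of 316: 1, 2, 4, 79, 158, 316.
Test each divisor d:
185^1 ≡ 185
185^2 ≡ 306
185^4 ≡ 121
185^79 ≡ 203
185^158 ≡ 316
185^316 ≡ 1
The order of 185 is 316, so the subgroup it generates has 316 elements.
[(Z/317Z)^× : ⟨185⟩] = 316/316 = 1.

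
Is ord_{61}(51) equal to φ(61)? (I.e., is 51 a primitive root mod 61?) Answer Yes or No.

φ(61) = 61 − 1 = 60 = 2^2 · 3 · 5.
51 is a primitive root mod 61 iff 51^(φ(61)/q) ≢ 1 for every prime q | φ(61), i.e. q ∈ {2, 3, 5}.
51^30 ≡ 60 (mod 61)  [q = 2: ≢ 1 ✓]
51^20 ≡ 13 (mod 61)  [q = 3: ≢ 1 ✓]
51^12 ≡ 58 (mod 61)  [q = 5: ≢ 1 ✓]
None equal 1, so ord_61(51) = 60: 51 is a primitive root.

Yes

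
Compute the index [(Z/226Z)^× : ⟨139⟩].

ord(139) | φ(226) = φ(2)·φ(113) = 1·112 = 112 = 2^4 · 7.
Divisors of 112: 1, 2, 4, 7, 8, 14, 16, 28, 56, 112.
Evaluate successive powers at the divisors of 112:
139^1 ≡ 139
139^2 ≡ 111
139^4 ≡ 117
139^7 ≡ 131
139^8 ≡ 129
139^14 ≡ 211
139^16 ≡ 143
139^28 ≡ 225
139^56 ≡ 1
So ord_226(139) = 56, hence |⟨139⟩| = 56.
[(Z/226Z)^× : ⟨139⟩] = 112/56 = 2.

2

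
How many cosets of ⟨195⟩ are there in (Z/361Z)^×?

The order of 195 must divide φ(361) = φ(19^2) = 19·(19−1) = 342 = 2 · 3^2 · 19.
Divisors of 342: 1, 2, 3, 6, 9, 18, 19, 38, 57, 114, 171, 342.
Check 195^d mod 361 for each divisor in increasing order:
195^1 ≡ 195 (mod 361)
195^2 ≡ 120 (mod 361)
195^3 ≡ 296 (mod 361)
195^6 ≡ 254 (mod 361)
195^9 ≡ 96 (mod 361)
195^18 ≡ 191 (mod 361)
195^19 ≡ 62 (mod 361)
195^38 ≡ 234 (mod 361)
195^57 ≡ 68 (mod 361)
195^114 ≡ 292 (mod 361)
195^171 ≡ 1 (mod 361) ✓
Thus |⟨195⟩| = ord(195) = 171.
[(Z/361Z)^× : ⟨195⟩] = 342/171 = 2.

2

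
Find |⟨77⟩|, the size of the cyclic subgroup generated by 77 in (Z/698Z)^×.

87

ord(77) | φ(698) = φ(2)·φ(349) = 1·348 = 348 = 2^2 · 3 · 29.
Divisors of 348: 1, 2, 3, 4, 6, 12, 29, 58, 87, 116, 174, 348.
Check 77^d mod 698 for each divisor in increasing order:
77^1 ≡ 77 (mod 698)
77^2 ≡ 345 (mod 698)
77^3 ≡ 41 (mod 698)
77^4 ≡ 365 (mod 698)
77^6 ≡ 285 (mod 698)
77^12 ≡ 257 (mod 698)
77^29 ≡ 575 (mod 698)
77^58 ≡ 471 (mod 698)
77^87 ≡ 1 (mod 698) ✓
The smallest such exponent is 87, so the order of 77 is 87.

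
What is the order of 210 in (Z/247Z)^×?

The order of 210 must divide φ(247) = φ(13·19) = (13−1)·(19−1) = 12·18 = 216 = 2^3 · 3^3.
Divisors of 216: 1, 2, 3, 4, 6, 8, 9, 12, 18, 24, 27, 36, 54, 72, 108, 216.
Evaluate successive powers at the divisors of 216:
210^1 ≡ 210 (mod 247)
210^2 ≡ 134 (mod 247)
210^3 ≡ 229 (mod 247)
210^4 ≡ 172 (mod 247)
210^6 ≡ 77 (mod 247)
210^8 ≡ 191 (mod 247)
210^9 ≡ 96 (mod 247)
210^12 ≡ 1 (mod 247) ✓
The smallest such exponent is 12, so the order of 210 is 12.

12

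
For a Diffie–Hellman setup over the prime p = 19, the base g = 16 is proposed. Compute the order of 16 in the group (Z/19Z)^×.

9

The order of 16 must divide φ(19) = 19 − 1 = 18 = 2 · 3^2.
Divisors of 18: 1, 2, 3, 6, 9, 18.
Test each divisor d:
16^1 ≡ 16 (mod 19)
16^2 ≡ 9 (mod 19)
16^3 ≡ 11 (mod 19)
16^6 ≡ 7 (mod 19)
16^9 ≡ 1 (mod 19) ✓
The smallest such exponent is 9, so the order of 16 is 9.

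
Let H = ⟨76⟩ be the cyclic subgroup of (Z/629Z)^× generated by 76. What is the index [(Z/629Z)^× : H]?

8

By Lagrange's theorem, ord_629(76) divides φ(629) = φ(17·37) = (17−1)·(37−1) = 16·36 = 576 = 2^6 · 3^2.
Divisors of 576: 1, 2, 3, 4, 6, 8, 9, 12, 16, 18, 24, 32, 36, 48, 64, 72, 96, 144, 192, 288, 576.
Test each divisor d:
76^1 ≡ 76 (mod 629)
76^2 ≡ 115 (mod 629)
76^3 ≡ 563 (mod 629)
76^4 ≡ 16 (mod 629)
76^6 ≡ 582 (mod 629)
76^8 ≡ 256 (mod 629)
76^9 ≡ 586 (mod 629)
76^12 ≡ 322 (mod 629)
76^16 ≡ 120 (mod 629)
76^18 ≡ 591 (mod 629)
76^24 ≡ 528 (mod 629)
76^32 ≡ 562 (mod 629)
76^36 ≡ 186 (mod 629)
76^48 ≡ 137 (mod 629)
76^64 ≡ 86 (mod 629)
76^72 ≡ 1 (mod 629) ✓
So ord_629(76) = 72, hence |⟨76⟩| = 72.
Index = |(Z/629Z)^×| / |⟨76⟩| = 576 / 72 = 8.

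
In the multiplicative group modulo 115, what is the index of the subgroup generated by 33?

2

ord(33) | φ(115) = φ(5·23) = (5−1)·(23−1) = 4·22 = 88 = 2^3 · 11.
Divisors of 88: 1, 2, 4, 8, 11, 22, 44, 88.
Compute 33^d (mod 115) for the divisors d until we hit 1:
33^1 ≡ 33 (mod 115)
33^2 ≡ 54 (mod 115)
33^4 ≡ 41 (mod 115)
33^8 ≡ 71 (mod 115)
33^11 ≡ 22 (mod 115)
33^22 ≡ 24 (mod 115)
33^44 ≡ 1 (mod 115) ✓
The order of 33 is 44, so the subgroup it generates has 44 elements.
Index = |(Z/115Z)^×| / |⟨33⟩| = 88 / 44 = 2.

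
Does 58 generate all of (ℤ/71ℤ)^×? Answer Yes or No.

φ(71) = 71 − 1 = 70 = 2 · 5 · 7.
An element g generates (Z/71Z)^× iff g^(70/q) ≢ 1 (mod 71) for each prime q ∈ {2, 5, 7}.
58^35 ≡ 1 (mod 71)  [q = 2: ≡ 1 ✗]
58^14 ≡ 25 (mod 71)  [q = 5: ≢ 1 ✓]
58^10 ≡ 20 (mod 71)  [q = 7: ≢ 1 ✓]
Since 58^35 ≡ 1, the order of 58 divides 35 < 70, so 58 is not a primitive root.

No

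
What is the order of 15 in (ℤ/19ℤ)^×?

ord(15) | φ(19) = 19 − 1 = 18 = 2 · 3^2.
Divisors of 18: 1, 2, 3, 6, 9, 18.
Evaluate successive powers at the divisors of 18:
15^1 ≡ 15 (mod 19)
15^2 ≡ 16 (mod 19)
15^3 ≡ 12 (mod 19)
15^6 ≡ 11 (mod 19)
15^9 ≡ 18 (mod 19)
15^18 ≡ 1 (mod 19) ✓
Therefore the multiplicative order of 15 modulo 19 is 18.

18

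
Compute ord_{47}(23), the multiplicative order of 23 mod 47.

46

The order of 23 must divide φ(47) = 47 − 1 = 46 = 2 · 23.
Divisors of 46: 1, 2, 23, 46.
Evaluate successive powers at the divisors of 46:
23^1 ≡ 23 (mod 47)
23^2 ≡ 12 (mod 47)
23^23 ≡ 46 (mod 47)
23^46 ≡ 1 (mod 47) ✓
Hence ord(23) = 46.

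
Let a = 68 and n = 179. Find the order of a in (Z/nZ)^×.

Since 68 ∈ (Z/179Z)^×, its order divides φ(179) = 179 − 1 = 178 = 2 · 89.
Divisors of 178: 1, 2, 89, 178.
Evaluate successive powers at the divisors of 178:
68^1 ≡ 68 (mod 179)
68^2 ≡ 149 (mod 179)
68^89 ≡ 1 (mod 179) ✓
So ord_179(68) = 89.

89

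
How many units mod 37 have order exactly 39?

φ(37) = 37 − 1 = 36 = 2^2 · 3^2.
(Z/37Z)^× is cyclic (|G| = 36); a cyclic group of order m has exactly φ(d) elements of each order d | m, and none otherwise.
Here 36 is not a multiple of 39, so there are no elements of order 39.

0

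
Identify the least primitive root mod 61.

2

φ(61) = 61 − 1 = 60 = 2^2 · 3 · 5.
Test candidates g = 2, 3, … against the prime factors q ∈ {2, 3, 5} of φ(61): g is a generator iff g^(60/q) ≢ 1 for every such q.
g = 2: 2^30 ≡ 60; 2^20 ≡ 47; 2^12 ≡ 9 — none is 1, so 2 is a primitive root.
So 2 is the smallest generator of (Z/61Z)^×.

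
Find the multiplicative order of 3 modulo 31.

ord(3) | φ(31) = 31 − 1 = 30 = 2 · 3 · 5.
Divisors of 30: 1, 2, 3, 5, 6, 10, 15, 30.
Test each divisor d:
3^1 ≡ 3
3^2 ≡ 9
3^3 ≡ 27
3^5 ≡ 26
3^6 ≡ 16
3^10 ≡ 25
3^15 ≡ 30
3^30 ≡ 1
Therefore the multiplicative order of 3 modulo 31 is 30.

30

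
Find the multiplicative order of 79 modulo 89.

44

Since 79 ∈ (Z/89Z)^×, its order divides φ(89) = 89 − 1 = 88 = 2^3 · 11.
Divisors of 88: 1, 2, 4, 8, 11, 22, 44, 88.
Check 79^d mod 89 for each divisor in increasing order:
79^1 ≡ 79
79^2 ≡ 11
79^4 ≡ 32
79^8 ≡ 45
79^11 ≡ 34
79^22 ≡ 88
79^44 ≡ 1
Hence ord(79) = 44.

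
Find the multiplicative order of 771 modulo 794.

99

ord(771) | φ(794) = φ(2)·φ(397) = 1·396 = 396 = 2^2 · 3^2 · 11.
Divisors of 396: 1, 2, 3, 4, 6, 9, 11, 12, 18, 22, 33, 36, 44, 66, 99, 132, 198, 396.
Compute 771^d (mod 794) for the divisors d until we hit 1:
771^1 ≡ 771 (mod 794)
771^2 ≡ 529 (mod 794)
771^3 ≡ 537 (mod 794)
771^4 ≡ 353 (mod 794)
771^6 ≡ 147 (mod 794)
771^9 ≡ 333 (mod 794)
771^11 ≡ 683 (mod 794)
771^12 ≡ 171 (mod 794)
771^18 ≡ 523 (mod 794)
771^22 ≡ 411 (mod 794)
771^33 ≡ 431 (mod 794)
771^36 ≡ 393 (mod 794)
771^44 ≡ 593 (mod 794)
771^66 ≡ 759 (mod 794)
771^99 ≡ 1 (mod 794) ✓
Therefore the multiplicative order of 771 modulo 794 is 99.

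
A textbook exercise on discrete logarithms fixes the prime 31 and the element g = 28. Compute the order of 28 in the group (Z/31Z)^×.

By Lagrange's theorem, ord_31(28) divides φ(31) = 31 − 1 = 30 = 2 · 3 · 5.
Divisors of 30: 1, 2, 3, 5, 6, 10, 15, 30.
Check 28^d mod 31 for each divisor in increasing order:
28^1 ≡ 28 (mod 31)
28^2 ≡ 9 (mod 31)
28^3 ≡ 4 (mod 31)
28^5 ≡ 5 (mod 31)
28^6 ≡ 16 (mod 31)
28^10 ≡ 25 (mod 31)
28^15 ≡ 1 (mod 31) ✓
The smallest such exponent is 15, so the order of 28 is 15.

15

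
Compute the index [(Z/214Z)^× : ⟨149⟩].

2

By Lagrange's theorem, ord_214(149) divides φ(214) = φ(2)·φ(107) = 1·106 = 106 = 2 · 53.
Divisors of 106: 1, 2, 53, 106.
Evaluate successive powers at the divisors of 106:
149^1 ≡ 149
149^2 ≡ 159
149^53 ≡ 1
So ord_214(149) = 53, hence |⟨149⟩| = 53.
Index = |(Z/214Z)^×| / |⟨149⟩| = 106 / 53 = 2.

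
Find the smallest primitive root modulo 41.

φ(41) = 41 − 1 = 40 = 2^3 · 5.
g is a primitive root iff g^(40/q) ≢ 1 (mod 41) for each prime q ∈ {2, 5}.
g = 2: 2^20 ≡ 1 — hits 1, so not a primitive root.
g = 3: 3^20 ≡ 40; 3^8 ≡ 1 — hits 1, so not a primitive root.
g = 4: 4^20 ≡ 1 — hits 1, so not a primitive root.
g = 5: 5^20 ≡ 1 — hits 1, so not a primitive root.
g = 6: 6^20 ≡ 40; 6^8 ≡ 10 — none is 1, so 6 is a primitive root.
The smallest primitive root modulo 41 is 6.

6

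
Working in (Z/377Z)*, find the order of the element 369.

28

Since 369 ∈ (Z/377Z)^×, its order divides φ(377) = φ(13·29) = (13−1)·(29−1) = 12·28 = 336 = 2^4 · 3 · 7.
Divisors of 336: 1, 2, 3, 4, 6, 7, 8, 12, 14, 16, 21, 24, 28, 42, 48, 56, 84, 112, 168, 336.
Check 369^d mod 377 for each divisor in increasing order:
369^1 ≡ 369
369^2 ≡ 64
369^3 ≡ 242
369^4 ≡ 326
369^6 ≡ 129
369^7 ≡ 99
369^8 ≡ 339
369^12 ≡ 53
369^14 ≡ 376
369^16 ≡ 313
369^21 ≡ 278
369^24 ≡ 170
369^28 ≡ 1
The smallest such exponent is 28, so the order of 369 is 28.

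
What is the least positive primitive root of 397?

5

φ(397) = 397 − 1 = 396 = 2^2 · 3^2 · 11.
Test candidates g = 2, 3, … against the prime factors q ∈ {2, 3, 11} of φ(397): g is a generator iff g^(396/q) ≢ 1 for every such q.
g = 2: 2^198 ≡ 396; 2^132 ≡ 1 — hits 1, so not a primitive root.
g = 3: 3^198 ≡ 1 — hits 1, so not a primitive root.
g = 4: 4^198 ≡ 1 — hits 1, so not a primitive root.
g = 5: 5^198 ≡ 396; 5^132 ≡ 362; 5^36 ≡ 290 — none is 1, so 5 is a primitive root.
The smallest primitive root modulo 397 is 5.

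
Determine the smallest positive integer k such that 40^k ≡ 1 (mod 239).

ord(40) | φ(239) = 239 − 1 = 238 = 2 · 7 · 17.
Divisors of 238: 1, 2, 7, 14, 17, 34, 119, 238.
Evaluate successive powers at the divisors of 238:
40^1 ≡ 40 (mod 239)
40^2 ≡ 166 (mod 239)
40^7 ≡ 132 (mod 239)
40^14 ≡ 216 (mod 239)
40^17 ≡ 1 (mod 239) ✓
Hence ord(40) = 17.

17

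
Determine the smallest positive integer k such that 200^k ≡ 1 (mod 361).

342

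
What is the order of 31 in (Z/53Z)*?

52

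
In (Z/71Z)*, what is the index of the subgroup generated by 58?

ord(58) | φ(71) = 71 − 1 = 70 = 2 · 5 · 7.
Divisors of 70: 1, 2, 5, 7, 10, 14, 35, 70.
Test each divisor d:
58^1 ≡ 58 (mod 71)
58^2 ≡ 27 (mod 71)
58^5 ≡ 37 (mod 71)
58^7 ≡ 5 (mod 71)
58^10 ≡ 20 (mod 71)
58^14 ≡ 25 (mod 71)
58^35 ≡ 1 (mod 71) ✓
The order of 58 is 35, so the subgroup it generates has 35 elements.
Index = |(Z/71Z)^×| / |⟨58⟩| = 70 / 35 = 2.

2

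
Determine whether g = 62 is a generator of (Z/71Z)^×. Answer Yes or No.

φ(71) = 71 − 1 = 70 = 2 · 5 · 7.
It suffices to check that the order of 62 is not a proper divisor of 70: compute 62^(70/q) for q ∈ {2, 5, 7}.
62^35 ≡ 70 (mod 71)  [q = 2: ≢ 1 ✓]
62^14 ≡ 5 (mod 71)  [q = 5: ≢ 1 ✓]
62^10 ≡ 32 (mod 71)  [q = 7: ≢ 1 ✓]
All checks pass, so 62 has order 70 and is a primitive root modulo 71.

Yes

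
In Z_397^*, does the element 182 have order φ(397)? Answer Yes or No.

φ(397) = 397 − 1 = 396 = 2^2 · 3^2 · 11.
182 is a primitive root mod 397 iff 182^(φ(397)/q) ≢ 1 for every prime q | φ(397), i.e. q ∈ {2, 3, 11}.
182^198 ≡ 396 (mod 397)  [q = 2: ≢ 1 ✓]
182^132 ≡ 362 (mod 397)  [q = 3: ≢ 1 ✓]
182^36 ≡ 333 (mod 397)  [q = 11: ≢ 1 ✓]
Every test exponent gives a nontrivial residue, hence 182 generates the full group.

Yes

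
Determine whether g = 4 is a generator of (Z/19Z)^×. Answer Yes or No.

No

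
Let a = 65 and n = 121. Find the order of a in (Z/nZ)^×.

22

Since 65 ∈ (Z/121Z)^×, its order divides φ(121) = φ(11^2) = 11·(11−1) = 110 = 2 · 5 · 11.
Divisors of 110: 1, 2, 5, 10, 11, 22, 55, 110.
Compute 65^d (mod 121) for the divisors d until we hit 1:
65^1 ≡ 65
65^2 ≡ 111
65^5 ≡ 87
65^10 ≡ 67
65^11 ≡ 120
65^22 ≡ 1
Therefore the multiplicative order of 65 modulo 121 is 22.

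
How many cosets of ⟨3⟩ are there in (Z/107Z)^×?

2

The order of 3 must divide φ(107) = 107 − 1 = 106 = 2 · 53.
Divisors of 106: 1, 2, 53, 106.
Check 3^d mod 107 for each divisor in increasing order:
3^1 ≡ 3
3^2 ≡ 9
3^53 ≡ 1
Thus |⟨3⟩| = ord(3) = 53.
[(Z/107Z)^× : ⟨3⟩] = 106/53 = 2.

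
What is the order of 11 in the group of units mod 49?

21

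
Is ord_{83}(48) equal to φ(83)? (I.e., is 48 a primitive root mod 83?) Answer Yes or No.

No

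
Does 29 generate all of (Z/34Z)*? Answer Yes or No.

φ(34) = φ(2)·φ(17) = 1·16 = 16 = 2^4.
Test 29^(16/q) mod 34 for each prime factor q of 16:
29^8 ≡ 33 (mod 34)  [q = 2: ≢ 1 ✓]
Every test exponent gives a nontrivial residue, hence 29 generates the full group.

Yes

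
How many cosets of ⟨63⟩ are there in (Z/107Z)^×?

1

Since 63 ∈ (Z/107Z)^×, its order divides φ(107) = 107 − 1 = 106 = 2 · 53.
Divisors of 106: 1, 2, 53, 106.
Compute 63^d (mod 107) for the divisors d until we hit 1:
63^1 ≡ 63 (mod 107)
63^2 ≡ 10 (mod 107)
63^53 ≡ 106 (mod 107)
63^106 ≡ 1 (mod 107) ✓
So ord_107(63) = 106, hence |⟨63⟩| = 106.
Index = |(Z/107Z)^×| / |⟨63⟩| = 106 / 106 = 1.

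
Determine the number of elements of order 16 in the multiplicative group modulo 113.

8

φ(113) = 113 − 1 = 112 = 2^4 · 7.
(Z/113Z)^× is cyclic (|G| = 112); a cyclic group of order m has exactly φ(d) elements of each order d | m, and none otherwise.
16 = 2^4 divides 112, and φ(16) = 8.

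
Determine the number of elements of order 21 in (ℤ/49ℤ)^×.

φ(49) = φ(7^2) = 7·(7−1) = 42 = 2 · 3 · 7.
Since (Z/49Z)^× is cyclic of order 42, the number of elements of order d is φ(d) when d | 42 and 0 otherwise.
21 = 3 · 7 divides 42, and φ(21) = 12.

12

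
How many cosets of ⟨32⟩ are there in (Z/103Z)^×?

ord(32) | φ(103) = 103 − 1 = 102 = 2 · 3 · 17.
Divisors of 102: 1, 2, 3, 6, 17, 34, 51, 102.
Evaluate successive powers at the divisors of 102:
32^1 ≡ 32 (mod 103)
32^2 ≡ 97 (mod 103)
32^3 ≡ 14 (mod 103)
32^6 ≡ 93 (mod 103)
32^17 ≡ 46 (mod 103)
32^34 ≡ 56 (mod 103)
32^51 ≡ 1 (mod 103) ✓
The order of 32 is 51, so the subgroup it generates has 51 elements.
[(Z/103Z)^× : ⟨32⟩] = 102/51 = 2.

2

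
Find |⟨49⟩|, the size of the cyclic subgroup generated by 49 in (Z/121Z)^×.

55

The order of 49 must divide φ(121) = φ(11^2) = 11·(11−1) = 110 = 2 · 5 · 11.
Divisors of 110: 1, 2, 5, 10, 11, 22, 55, 110.
Check 49^d mod 121 for each divisor in increasing order:
49^1 ≡ 49
49^2 ≡ 102
49^5 ≡ 23
49^10 ≡ 45
49^11 ≡ 27
49^22 ≡ 3
49^55 ≡ 1
Hence ord(49) = 55.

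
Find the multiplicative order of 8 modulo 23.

11

The order of 8 must divide φ(23) = 23 − 1 = 22 = 2 · 11.
Divisors of 22: 1, 2, 11, 22.
Test each divisor d:
8^1 ≡ 8 (mod 23)
8^2 ≡ 18 (mod 23)
8^11 ≡ 1 (mod 23) ✓
So ord_23(8) = 11.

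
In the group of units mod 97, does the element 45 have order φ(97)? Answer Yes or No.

No

φ(97) = 97 − 1 = 96 = 2^5 · 3.
45 is a primitive root mod 97 iff 45^(φ(97)/q) ≢ 1 for every prime q | φ(97), i.e. q ∈ {2, 3}.
45^48 ≡ 96 (mod 97)  [q = 2: ≢ 1 ✓]
45^32 ≡ 1 (mod 97)  [q = 3: ≡ 1 ✗]
45^32 ≡ 1 shows ord(45) | 32, strictly less than φ(97); not a primitive root.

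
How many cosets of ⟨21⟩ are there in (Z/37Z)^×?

2

Since 21 ∈ (Z/37Z)^×, its order divides φ(37) = 37 − 1 = 36 = 2^2 · 3^2.
Divisors of 36: 1, 2, 3, 4, 6, 9, 12, 18, 36.
Evaluate successive powers at the divisors of 36:
21^1 ≡ 21 (mod 37)
21^2 ≡ 34 (mod 37)
21^3 ≡ 11 (mod 37)
21^4 ≡ 9 (mod 37)
21^6 ≡ 10 (mod 37)
21^9 ≡ 36 (mod 37)
21^12 ≡ 26 (mod 37)
21^18 ≡ 1 (mod 37) ✓
The order of 21 is 18, so the subgroup it generates has 18 elements.
Index = |(Z/37Z)^×| / |⟨21⟩| = 36 / 18 = 2.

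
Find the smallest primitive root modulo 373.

φ(373) = 373 − 1 = 372 = 2^2 · 3 · 31.
g is a primitive root iff g^(372/q) ≢ 1 (mod 373) for each prime q ∈ {2, 3, 31}.
g = 2: 2^186 ≡ 372; 2^124 ≡ 284; 2^12 ≡ 366 — none is 1, so 2 is a primitive root.
The smallest primitive root modulo 373 is 2.

2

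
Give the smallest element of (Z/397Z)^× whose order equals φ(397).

5

φ(397) = 397 − 1 = 396 = 2^2 · 3^2 · 11.
g is a primitive root iff g^(396/q) ≢ 1 (mod 397) for each prime q ∈ {2, 3, 11}.
g = 2: 2^198 ≡ 396; 2^132 ≡ 1 — hits 1, so not a primitive root.
g = 3: 3^198 ≡ 1 — hits 1, so not a primitive root.
g = 4: 4^198 ≡ 1 — hits 1, so not a primitive root.
g = 5: 5^198 ≡ 396; 5^132 ≡ 362; 5^36 ≡ 290 — none is 1, so 5 is a primitive root.
So 5 is the smallest generator of (Z/397Z)^×.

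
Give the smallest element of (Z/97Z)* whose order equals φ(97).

φ(97) = 97 − 1 = 96 = 2^5 · 3.
Test candidates g = 2, 3, … against the prime factors q ∈ {2, 3} of φ(97): g is a generator iff g^(96/q) ≢ 1 for every such q.
g = 2: 2^48 ≡ 1 — hits 1, so not a primitive root.
g = 3: 3^48 ≡ 1 — hits 1, so not a primitive root.
g = 4: 4^48 ≡ 1 — hits 1, so not a primitive root.
g = 5: 5^48 ≡ 96; 5^32 ≡ 35 — none is 1, so 5 is a primitive root.
So 5 is the smallest generator of (Z/97Z)^×.

5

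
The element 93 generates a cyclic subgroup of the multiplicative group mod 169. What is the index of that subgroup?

ord(93) | φ(169) = φ(13^2) = 13·(13−1) = 156 = 2^2 · 3 · 13.
Divisors of 156: 1, 2, 3, 4, 6, 12, 13, 26, 39, 52, 78, 156.
Test each divisor d:
93^1 ≡ 93 (mod 169)
93^2 ≡ 30 (mod 169)
93^3 ≡ 86 (mod 169)
93^4 ≡ 55 (mod 169)
93^6 ≡ 129 (mod 169)
93^12 ≡ 79 (mod 169)
93^13 ≡ 80 (mod 169)
93^26 ≡ 147 (mod 169)
93^39 ≡ 99 (mod 169)
93^52 ≡ 146 (mod 169)
93^78 ≡ 168 (mod 169)
93^156 ≡ 1 (mod 169) ✓
Thus |⟨93⟩| = ord(93) = 156.
[(Z/169Z)^× : ⟨93⟩] = 156/156 = 1.

1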